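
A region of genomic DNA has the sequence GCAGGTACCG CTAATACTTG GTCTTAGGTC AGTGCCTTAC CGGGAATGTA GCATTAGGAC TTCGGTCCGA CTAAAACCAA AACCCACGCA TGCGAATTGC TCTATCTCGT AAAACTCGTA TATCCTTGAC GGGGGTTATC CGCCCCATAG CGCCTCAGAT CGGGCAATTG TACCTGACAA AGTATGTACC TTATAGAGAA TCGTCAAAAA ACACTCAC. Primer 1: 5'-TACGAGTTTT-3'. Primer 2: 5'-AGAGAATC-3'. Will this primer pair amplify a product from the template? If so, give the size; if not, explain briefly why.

Primer 1 (TACGAGTTTT) has reverse complement AAAACTCGTA, which matches the top strand at positions 111–120; primer 1 anneals to the top strand there with its 3' end pointing upstream toward position 111.
Primer 2 (AGAGAATC) matches the top strand directly at positions 195–202; it anneals to the bottom strand with its 3' end pointing downstream toward position 202.
The 3' ends diverge (primer 1 extends toward position 1, primer 2 toward position 218), so the primers never converge on a shared product.

No product — the primers' 3' ends point away from each other.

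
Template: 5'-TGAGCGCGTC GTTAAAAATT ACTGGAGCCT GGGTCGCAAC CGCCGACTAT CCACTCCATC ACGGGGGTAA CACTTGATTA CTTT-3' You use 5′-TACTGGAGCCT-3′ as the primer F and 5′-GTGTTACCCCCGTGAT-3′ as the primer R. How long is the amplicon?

Forward primer TACTGGAGCCT is found on the top strand at positions 20–30.
The reverse primer's reverse complement is ATCACGGGGGTAACAC, which matches the template at positions 58–73.
Product length = (reverse-primer end) − (forward-primer start) + 1 = 73 − 20 + 1 = 54 bp.

54 bp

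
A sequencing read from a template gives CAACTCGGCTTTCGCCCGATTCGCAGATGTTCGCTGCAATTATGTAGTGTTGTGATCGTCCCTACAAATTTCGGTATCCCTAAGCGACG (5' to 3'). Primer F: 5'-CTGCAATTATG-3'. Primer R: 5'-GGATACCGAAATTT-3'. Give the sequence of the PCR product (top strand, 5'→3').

Scanning the template, CTGCAATTATG occurs at positions 34–44; this primer anneals to the bottom strand there with its 3' end pointing downstream.
Taking the reverse complement of GGATACCGAAATTT gives AAATTTCGGTATCC, found at positions 66–79 on the template; the primer anneals here to the top strand with its 3' end pointing upstream.
The product is the template from position 34 through 79 (46 bp).

5'-CTGCAATTATGTAGTGTTGTGATCGTCCCTACAAATTTCGGTATCC-3'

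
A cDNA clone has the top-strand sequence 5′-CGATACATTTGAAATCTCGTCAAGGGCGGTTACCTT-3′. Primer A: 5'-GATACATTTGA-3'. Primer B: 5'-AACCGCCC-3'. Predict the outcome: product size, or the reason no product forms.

Yes — a 30 bp product.

Primer A (GATACATTTGA) matches the top strand at positions 2–12; it acts as a forward primer.
Primer B's reverse complement is GGGCGGTT, matching the top strand at positions 24–31; it acts as a reverse primer.
The 3' ends face each other across positions 2–31, giving a 30 bp product.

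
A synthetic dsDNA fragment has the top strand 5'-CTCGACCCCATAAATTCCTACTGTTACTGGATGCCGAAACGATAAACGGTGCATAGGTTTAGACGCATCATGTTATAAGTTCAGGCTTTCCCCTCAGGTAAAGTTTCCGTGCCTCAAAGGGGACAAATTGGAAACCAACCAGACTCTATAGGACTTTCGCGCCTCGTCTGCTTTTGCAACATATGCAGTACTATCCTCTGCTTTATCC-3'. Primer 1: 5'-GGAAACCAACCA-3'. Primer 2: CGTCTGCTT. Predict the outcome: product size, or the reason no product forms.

No product — both primers anneal to the same strand and extend in the same direction.

Primer 1 (GGAAACCAACCA) matches the top strand at positions 130–141 (3' end points downstream).
Primer 2 (CGTCTGCTT) also matches the top strand directly, at positions 165–173 — its reverse complement AAGCAGACG is not present.
Both primers anneal to the bottom strand with 3' ends pointing the same way, so neither can prime synthesis back toward the other.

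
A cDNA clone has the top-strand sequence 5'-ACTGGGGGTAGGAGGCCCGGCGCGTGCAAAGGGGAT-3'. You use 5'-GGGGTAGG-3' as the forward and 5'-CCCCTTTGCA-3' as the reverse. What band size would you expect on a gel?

Scanning the template, GGGGTAGG occurs at positions 5–12; this primer anneals to the bottom strand there with its 3' end pointing downstream.
Taking the reverse complement of CCCCTTTGCA gives TGCAAAGGGG, found at positions 25–34 on the template; the primer anneals here to the top strand with its 3' end pointing upstream.
The product runs from position 5 to position 34, so its length is 34 − 5 + 1 = 30 bp.

30 bp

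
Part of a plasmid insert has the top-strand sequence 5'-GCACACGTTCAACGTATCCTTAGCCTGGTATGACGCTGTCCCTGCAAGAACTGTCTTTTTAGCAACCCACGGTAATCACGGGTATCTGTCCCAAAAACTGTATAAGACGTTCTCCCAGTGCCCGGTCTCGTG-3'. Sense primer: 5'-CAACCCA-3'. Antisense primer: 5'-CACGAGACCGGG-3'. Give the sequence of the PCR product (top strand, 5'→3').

Scanning the template, CAACCCA occurs at positions 63–69; this primer anneals to the bottom strand there with its 3' end pointing downstream.
The reverse primer's reverse complement is CCCGGTCTCGTG, which matches the template at positions 121–132.
The product is the template from position 63 through 132 (70 bp).

5'-CAACCCACGGTAATCACGGGTATCTGTCCCAAAAACTGTATAAGACGTTCTCCCAGTGCCCGGTCTCGTG-3'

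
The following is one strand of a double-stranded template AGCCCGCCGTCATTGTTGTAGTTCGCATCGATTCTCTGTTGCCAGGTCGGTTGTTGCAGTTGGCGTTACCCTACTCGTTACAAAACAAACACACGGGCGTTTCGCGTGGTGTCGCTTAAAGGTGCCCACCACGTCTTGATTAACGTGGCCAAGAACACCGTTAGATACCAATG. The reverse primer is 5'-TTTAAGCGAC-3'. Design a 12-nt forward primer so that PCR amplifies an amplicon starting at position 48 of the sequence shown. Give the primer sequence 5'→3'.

The reverse primer's reverse complement GTCGCTTAAA matches the template at positions 111–120; the product starts at position 48.
The forward primer is identical to the top strand over positions 48–59: CGGTTGTTGCAG.

5'-CGGTTGTTGCAG-3'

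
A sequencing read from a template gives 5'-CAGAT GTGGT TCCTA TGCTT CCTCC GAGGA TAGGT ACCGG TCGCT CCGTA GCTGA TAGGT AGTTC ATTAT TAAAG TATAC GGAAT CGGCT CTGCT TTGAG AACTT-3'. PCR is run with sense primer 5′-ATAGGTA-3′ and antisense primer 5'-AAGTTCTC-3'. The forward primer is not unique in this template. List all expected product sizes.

The forward primer ATAGGTA matches the top strand at positions 30–36, 55–61.
The reverse primer's reverse complement is GAGAACTT, matching at positions 98–105.
Each forward site pairs with the reverse site to give a product ending at position 105: sizes 76, 51 bp.

76 bp, 51 bp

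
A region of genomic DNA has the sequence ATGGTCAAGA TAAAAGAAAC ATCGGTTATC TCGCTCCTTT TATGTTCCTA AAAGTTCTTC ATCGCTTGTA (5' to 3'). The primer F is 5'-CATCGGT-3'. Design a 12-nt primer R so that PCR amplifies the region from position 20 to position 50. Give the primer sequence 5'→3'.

The product's 3' end on the top strand is position 50.
The reverse primer anneals to the top strand over positions 39–50, i.e. to TTTATGTTCCTA.
Its sequence written 5'→3' is the reverse complement: TAGGAACATAAA.

5'-TAGGAACATAAA-3'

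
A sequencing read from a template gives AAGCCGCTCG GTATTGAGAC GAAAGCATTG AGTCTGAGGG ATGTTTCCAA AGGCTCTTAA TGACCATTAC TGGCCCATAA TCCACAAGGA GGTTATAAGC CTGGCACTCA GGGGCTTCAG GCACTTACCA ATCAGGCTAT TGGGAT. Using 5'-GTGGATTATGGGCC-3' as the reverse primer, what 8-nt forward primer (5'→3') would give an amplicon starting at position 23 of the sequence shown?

The reverse primer's reverse complement GGCCCATAATCCAC matches the template at positions 72–85; the product starts at position 23.
The forward primer is identical to the top strand over positions 23–30: AAGCATTG.

5'-AAGCATTG-3'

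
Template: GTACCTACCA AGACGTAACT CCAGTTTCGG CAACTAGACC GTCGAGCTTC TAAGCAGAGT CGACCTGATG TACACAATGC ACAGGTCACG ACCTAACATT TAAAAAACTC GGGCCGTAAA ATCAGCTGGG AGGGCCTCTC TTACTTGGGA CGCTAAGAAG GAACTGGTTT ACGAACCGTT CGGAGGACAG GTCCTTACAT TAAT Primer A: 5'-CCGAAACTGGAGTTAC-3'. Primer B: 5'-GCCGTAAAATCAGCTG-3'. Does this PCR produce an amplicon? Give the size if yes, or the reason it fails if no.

No product — the primers' 3' ends point away from each other.

Primer A (CCGAAACTGGAGTTAC) has reverse complement GTAACTCCAGTTTCGG, which matches the top strand at positions 15–30; primer A anneals to the top strand there with its 3' end pointing upstream toward position 15.
Primer B (GCCGTAAAATCAGCTG) matches the top strand directly at positions 113–128; it anneals to the bottom strand with its 3' end pointing downstream toward position 128.
The 3' ends diverge (primer A extends toward position 1, primer B toward position 204), so the primers never converge on a shared product.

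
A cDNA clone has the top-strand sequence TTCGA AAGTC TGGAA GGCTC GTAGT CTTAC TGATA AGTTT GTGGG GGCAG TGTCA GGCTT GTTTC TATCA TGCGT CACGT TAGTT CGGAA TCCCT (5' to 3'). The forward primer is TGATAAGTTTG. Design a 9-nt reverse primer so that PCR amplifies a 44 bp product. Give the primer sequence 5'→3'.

The forward primer binds at positions 31–41, so a 44 bp product ends at position 31 + 44 − 1 = 74.
The reverse primer anneals to the top strand over positions 66–74, i.e. to TATCATGCG.
Its sequence written 5'→3' is the reverse complement: CGCATGATA.

5'-CGCATGATA-3'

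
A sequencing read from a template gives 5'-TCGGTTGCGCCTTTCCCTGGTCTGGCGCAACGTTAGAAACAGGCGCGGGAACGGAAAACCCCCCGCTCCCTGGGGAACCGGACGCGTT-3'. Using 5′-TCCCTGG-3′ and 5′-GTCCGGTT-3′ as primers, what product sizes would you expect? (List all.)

70 bp, 17 bp

The forward primer TCCCTGG matches the top strand at positions 14–20, 67–73.
The reverse primer's reverse complement is AACCGGAC, matching at positions 76–83.
Each forward site pairs with the reverse site to give a product ending at position 83: sizes 70, 17 bp.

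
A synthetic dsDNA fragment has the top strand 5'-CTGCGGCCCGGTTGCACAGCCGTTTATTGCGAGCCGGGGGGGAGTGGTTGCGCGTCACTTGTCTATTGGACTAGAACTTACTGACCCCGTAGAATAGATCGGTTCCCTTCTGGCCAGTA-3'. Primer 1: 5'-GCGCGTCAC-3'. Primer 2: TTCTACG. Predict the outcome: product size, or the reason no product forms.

Primer 1 (GCGCGTCAC) matches the top strand at positions 50–58; it acts as a forward primer.
Primer 2's reverse complement is CGTAGAA, matching the top strand at positions 88–94; it acts as a reverse primer.
The 3' ends face each other across positions 50–94, giving a 45 bp product.

Yes — a 45 bp product.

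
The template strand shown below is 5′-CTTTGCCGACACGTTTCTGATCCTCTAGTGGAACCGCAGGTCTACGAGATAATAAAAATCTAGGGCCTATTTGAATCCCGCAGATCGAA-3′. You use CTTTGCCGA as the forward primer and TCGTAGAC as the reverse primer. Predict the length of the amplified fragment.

Forward primer CTTTGCCGA is found on the top strand at positions 1–9.
Taking the reverse complement of TCGTAGAC gives GTCTACGA, found at positions 40–47 on the template; the primer anneals here to the top strand with its 3' end pointing upstream.
Product length = (reverse-primer end) − (forward-primer start) + 1 = 47 − 1 + 1 = 47 bp.

47 bp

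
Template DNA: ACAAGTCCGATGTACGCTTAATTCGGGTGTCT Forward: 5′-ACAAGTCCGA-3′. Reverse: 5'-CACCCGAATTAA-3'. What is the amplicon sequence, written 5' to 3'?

5'-ACAAGTCCGATGTACGCTTAATTCGGGTG-3'

Forward primer ACAAGTCCGA is found on the top strand at positions 1–10.
The reverse primer's reverse complement is TTAATTCGGGTG, which matches the template at positions 18–29.
The product is the template from position 1 through 29 (29 bp).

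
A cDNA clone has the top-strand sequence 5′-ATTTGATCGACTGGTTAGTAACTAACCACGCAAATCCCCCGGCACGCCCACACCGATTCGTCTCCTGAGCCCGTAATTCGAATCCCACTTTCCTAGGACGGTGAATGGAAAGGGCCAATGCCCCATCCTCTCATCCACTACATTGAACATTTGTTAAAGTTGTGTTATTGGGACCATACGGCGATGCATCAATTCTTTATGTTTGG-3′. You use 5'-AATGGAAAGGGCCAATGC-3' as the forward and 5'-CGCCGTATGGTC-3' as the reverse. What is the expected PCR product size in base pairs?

80 bp

Forward primer AATGGAAAGGGCCAATGC is found on the top strand at positions 104–121.
Reverse complement of the reverse primer: GACCATACGGCG. This occurs on the top strand at positions 172–183.
Amplicon spans positions 104–183: 80 bp.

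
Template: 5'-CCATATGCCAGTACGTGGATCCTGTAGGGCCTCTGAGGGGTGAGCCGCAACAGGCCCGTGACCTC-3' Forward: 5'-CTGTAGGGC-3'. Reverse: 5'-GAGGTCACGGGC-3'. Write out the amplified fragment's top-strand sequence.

5'-CTGTAGGGCCTCTGAGGGGTGAGCCGCAACAGGCCCGTGACCTC-3'

The forward primer matches the template at positions 22–30.
Reverse complement of the reverse primer: GCCCGTGACCTC. This occurs on the top strand at positions 54–65.
The product is the template from position 22 through 65 (44 bp).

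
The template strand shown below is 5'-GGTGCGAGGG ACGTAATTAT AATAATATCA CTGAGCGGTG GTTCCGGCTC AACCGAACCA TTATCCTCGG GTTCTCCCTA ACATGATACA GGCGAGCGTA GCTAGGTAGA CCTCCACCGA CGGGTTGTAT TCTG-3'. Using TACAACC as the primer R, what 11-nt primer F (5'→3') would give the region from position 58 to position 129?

5'-CCATTATCCTC-3'

The reverse primer's reverse complement GGTTGTA matches the template at positions 123–129; the product starts at position 58.
The forward primer is identical to the top strand over positions 58–68: CCATTATCCTC.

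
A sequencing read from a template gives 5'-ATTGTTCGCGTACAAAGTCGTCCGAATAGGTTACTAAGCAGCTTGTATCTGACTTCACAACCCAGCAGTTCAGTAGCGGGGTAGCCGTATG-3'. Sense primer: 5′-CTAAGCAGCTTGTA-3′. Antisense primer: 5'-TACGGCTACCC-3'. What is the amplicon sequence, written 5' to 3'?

5'-CTAAGCAGCTTGTATCTGACTTCACAACCCAGCAGTTCAGTAGCGGGGTAGCCGTA-3'

Scanning the template, CTAAGCAGCTTGTA occurs at positions 34–47; this primer anneals to the bottom strand there with its 3' end pointing downstream.
Taking the reverse complement of TACGGCTACCC gives GGGTAGCCGTA, found at positions 79–89 on the template; the primer anneals here to the top strand with its 3' end pointing upstream.
The product is the template from position 34 through 89 (56 bp).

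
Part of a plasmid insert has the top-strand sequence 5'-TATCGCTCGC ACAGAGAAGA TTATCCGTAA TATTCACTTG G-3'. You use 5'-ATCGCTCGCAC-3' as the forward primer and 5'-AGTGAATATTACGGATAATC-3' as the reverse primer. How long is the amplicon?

37 bp

The forward primer matches the template at positions 2–12.
Reverse complement of the reverse primer: GATTATCCGTAATATTCACT. This occurs on the top strand at positions 19–38.
Product length = (reverse-primer end) − (forward-primer start) + 1 = 38 − 2 + 1 = 37 bp.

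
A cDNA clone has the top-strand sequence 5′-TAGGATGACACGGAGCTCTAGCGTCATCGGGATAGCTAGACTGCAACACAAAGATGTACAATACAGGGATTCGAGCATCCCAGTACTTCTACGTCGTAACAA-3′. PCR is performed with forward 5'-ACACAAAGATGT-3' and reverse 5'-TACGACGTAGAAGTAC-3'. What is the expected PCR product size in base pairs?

53 bp

Scanning the template, ACACAAAGATGT occurs at positions 46–57; this primer anneals to the bottom strand there with its 3' end pointing downstream.
Taking the reverse complement of TACGACGTAGAAGTAC gives GTACTTCTACGTCGTA, found at positions 83–98 on the template; the primer anneals here to the top strand with its 3' end pointing upstream.
Amplicon spans positions 46–98: 53 bp.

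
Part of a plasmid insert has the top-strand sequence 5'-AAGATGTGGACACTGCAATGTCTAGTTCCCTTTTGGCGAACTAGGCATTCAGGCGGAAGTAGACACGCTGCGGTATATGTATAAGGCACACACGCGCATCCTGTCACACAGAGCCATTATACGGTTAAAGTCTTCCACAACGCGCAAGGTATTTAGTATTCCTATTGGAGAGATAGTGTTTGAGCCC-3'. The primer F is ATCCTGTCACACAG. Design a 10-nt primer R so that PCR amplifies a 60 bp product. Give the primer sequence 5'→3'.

The forward primer binds at positions 98–111, so a 60 bp product ends at position 98 + 60 − 1 = 157.
The reverse primer anneals to the top strand over positions 148–157, i.e. to GGTATTTAGT.
Its sequence written 5'→3' is the reverse complement: ACTAAATACC.

5'-ACTAAATACC-3'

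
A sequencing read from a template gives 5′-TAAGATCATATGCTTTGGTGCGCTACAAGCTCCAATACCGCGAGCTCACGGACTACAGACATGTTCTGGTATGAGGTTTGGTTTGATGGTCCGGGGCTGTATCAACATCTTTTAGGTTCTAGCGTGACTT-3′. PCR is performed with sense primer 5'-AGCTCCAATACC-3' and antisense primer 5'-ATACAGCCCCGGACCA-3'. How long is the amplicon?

The forward primer matches the template at positions 28–39.
The reverse primer's reverse complement is TGGTCCGGGGCTGTAT, which matches the template at positions 87–102.
The product runs from position 28 to position 102, so its length is 102 − 28 + 1 = 75 bp.

75 bp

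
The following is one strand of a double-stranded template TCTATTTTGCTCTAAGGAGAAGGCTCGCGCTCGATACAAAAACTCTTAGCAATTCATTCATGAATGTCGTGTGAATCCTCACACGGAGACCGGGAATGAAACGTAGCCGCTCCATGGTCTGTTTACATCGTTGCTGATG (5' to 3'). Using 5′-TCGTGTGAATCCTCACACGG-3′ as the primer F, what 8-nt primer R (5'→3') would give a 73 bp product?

The forward primer binds at positions 67–86, so a 73 bp product ends at position 67 + 73 − 1 = 139.
The reverse primer anneals to the top strand over positions 132–139, i.e. to TGCTGATG.
Its sequence written 5'→3' is the reverse complement: CATCAGCA.

5'-CATCAGCA-3'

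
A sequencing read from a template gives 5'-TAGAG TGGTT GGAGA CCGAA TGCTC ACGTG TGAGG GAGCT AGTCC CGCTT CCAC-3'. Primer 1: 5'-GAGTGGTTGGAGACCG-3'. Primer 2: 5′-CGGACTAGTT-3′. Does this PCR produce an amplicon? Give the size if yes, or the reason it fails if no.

No product — primer 2 has no binding site in the template.

Primer 2 (CGGACTAGTT) does not match the top strand, and its reverse complement AACTAGTCCG does not match either.
With no annealing site for primer 2, no amplification occurs.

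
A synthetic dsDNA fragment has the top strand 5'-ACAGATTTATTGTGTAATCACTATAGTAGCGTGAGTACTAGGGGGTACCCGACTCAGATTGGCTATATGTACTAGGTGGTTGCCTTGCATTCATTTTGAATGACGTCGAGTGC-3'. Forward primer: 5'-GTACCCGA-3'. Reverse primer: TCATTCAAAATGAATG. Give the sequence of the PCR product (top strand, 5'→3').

The forward primer matches the template at positions 45–52.
Reverse complement of the reverse primer: CATTCATTTTGAATGA. This occurs on the top strand at positions 88–103.
The product is the template from position 45 through 103 (59 bp).

5'-GTACCCGACTCAGATTGGCTATATGTACTAGGTGGTTGCCTTGCATTCATTTTGAATGA-3'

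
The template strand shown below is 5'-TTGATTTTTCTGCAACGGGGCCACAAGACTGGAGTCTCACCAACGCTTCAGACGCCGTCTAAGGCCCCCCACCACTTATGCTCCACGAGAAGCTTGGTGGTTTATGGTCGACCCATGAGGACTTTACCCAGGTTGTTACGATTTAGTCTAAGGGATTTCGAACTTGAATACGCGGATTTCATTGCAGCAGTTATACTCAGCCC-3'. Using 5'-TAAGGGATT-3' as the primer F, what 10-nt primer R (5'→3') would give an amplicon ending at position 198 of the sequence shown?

5'-GAGTATAACT-3'

The forward primer binds at positions 149–157; the product's 3' end on the top strand is position 198.
The reverse primer anneals to the top strand over positions 189–198, i.e. to AGTTATACTC.
Its sequence written 5'→3' is the reverse complement: GAGTATAACT.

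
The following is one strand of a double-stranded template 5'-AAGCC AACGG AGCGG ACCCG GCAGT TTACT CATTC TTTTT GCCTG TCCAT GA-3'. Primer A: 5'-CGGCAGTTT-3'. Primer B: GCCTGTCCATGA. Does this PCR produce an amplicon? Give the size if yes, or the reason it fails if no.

No product — both primers anneal to the same strand and extend in the same direction.

Primer A (CGGCAGTTT) matches the top strand at positions 19–27 (3' end points downstream).
Primer B (GCCTGTCCATGA) also matches the top strand directly, at positions 41–52 — its reverse complement TCATGGACAGGC is not present.
Both primers anneal to the bottom strand with 3' ends pointing the same way, so neither can prime synthesis back toward the other.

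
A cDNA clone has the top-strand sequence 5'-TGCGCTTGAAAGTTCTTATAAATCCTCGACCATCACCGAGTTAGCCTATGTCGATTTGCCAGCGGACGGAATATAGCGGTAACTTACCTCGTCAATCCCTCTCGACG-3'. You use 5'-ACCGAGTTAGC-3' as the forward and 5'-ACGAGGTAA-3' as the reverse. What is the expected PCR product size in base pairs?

Scanning the template, ACCGAGTTAGC occurs at positions 35–45; this primer anneals to the bottom strand there with its 3' end pointing downstream.
The reverse primer's reverse complement is TTACCTCGT, which matches the template at positions 84–92.
Product length = (reverse-primer end) − (forward-primer start) + 1 = 92 − 35 + 1 = 58 bp.

58 bp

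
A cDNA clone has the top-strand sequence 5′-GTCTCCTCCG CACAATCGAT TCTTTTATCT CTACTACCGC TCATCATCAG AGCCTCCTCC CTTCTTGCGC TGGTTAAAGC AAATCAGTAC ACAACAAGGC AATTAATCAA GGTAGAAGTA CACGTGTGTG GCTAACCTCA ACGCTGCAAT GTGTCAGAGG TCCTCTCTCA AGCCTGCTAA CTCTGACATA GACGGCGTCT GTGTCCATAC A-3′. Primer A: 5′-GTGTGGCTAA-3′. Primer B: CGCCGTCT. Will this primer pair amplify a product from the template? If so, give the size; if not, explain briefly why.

Yes — a 72 bp product.

Primer A (GTGTGGCTAA) matches the top strand at positions 126–135; it acts as a forward primer.
Primer B's reverse complement is AGACGGCG, matching the top strand at positions 190–197; it acts as a reverse primer.
The 3' ends face each other across positions 126–197, giving a 72 bp product.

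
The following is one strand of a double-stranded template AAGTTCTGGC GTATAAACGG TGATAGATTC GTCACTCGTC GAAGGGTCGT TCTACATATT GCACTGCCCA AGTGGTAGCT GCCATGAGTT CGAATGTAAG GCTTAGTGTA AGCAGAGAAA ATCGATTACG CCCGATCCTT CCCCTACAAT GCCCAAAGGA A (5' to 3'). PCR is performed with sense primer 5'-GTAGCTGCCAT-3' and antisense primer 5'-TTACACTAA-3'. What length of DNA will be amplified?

Scanning the template, GTAGCTGCCAT occurs at positions 75–85; this primer anneals to the bottom strand there with its 3' end pointing downstream.
Reverse complement of the reverse primer: TTAGTGTAA. This occurs on the top strand at positions 103–111.
The product runs from position 75 to position 111, so its length is 111 − 75 + 1 = 37 bp.

37 bp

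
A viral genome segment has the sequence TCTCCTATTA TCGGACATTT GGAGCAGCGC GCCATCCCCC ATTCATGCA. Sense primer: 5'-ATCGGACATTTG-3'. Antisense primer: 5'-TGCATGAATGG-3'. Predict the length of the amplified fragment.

40 bp

The forward primer matches the template at positions 10–21.
Reverse complement of the reverse primer: CCATTCATGCA. This occurs on the top strand at positions 39–49.
Product length = (reverse-primer end) − (forward-primer start) + 1 = 49 − 10 + 1 = 40 bp.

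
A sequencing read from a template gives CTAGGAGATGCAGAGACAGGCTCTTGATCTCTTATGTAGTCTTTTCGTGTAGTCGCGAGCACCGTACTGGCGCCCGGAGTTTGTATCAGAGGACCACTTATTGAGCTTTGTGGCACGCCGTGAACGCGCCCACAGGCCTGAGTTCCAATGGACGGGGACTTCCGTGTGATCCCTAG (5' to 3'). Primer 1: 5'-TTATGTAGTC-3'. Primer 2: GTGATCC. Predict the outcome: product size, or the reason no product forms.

Primer 1 (TTATGTAGTC) matches the top strand at positions 32–41 (3' end points downstream).
Primer 2 (GTGATCC) also matches the top strand directly, at positions 166–172 — its reverse complement GGATCAC is not present.
Both primers anneal to the bottom strand with 3' ends pointing the same way, so neither can prime synthesis back toward the other.

No product — both primers anneal to the same strand and extend in the same direction.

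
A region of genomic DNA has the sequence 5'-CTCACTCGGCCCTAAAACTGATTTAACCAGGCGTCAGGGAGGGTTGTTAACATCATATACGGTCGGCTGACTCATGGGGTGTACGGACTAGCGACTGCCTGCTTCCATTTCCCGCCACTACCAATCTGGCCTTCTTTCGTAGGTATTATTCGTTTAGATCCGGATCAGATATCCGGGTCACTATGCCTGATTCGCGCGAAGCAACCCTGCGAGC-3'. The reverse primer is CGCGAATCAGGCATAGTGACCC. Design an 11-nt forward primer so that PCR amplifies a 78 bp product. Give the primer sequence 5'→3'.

5'-TACCAATCTGG-3'

The reverse primer's reverse complement GGGTCACTATGCCTGATTCGCG matches the template at positions 175–196, so the product ends at position 196.
A 78 bp product then starts at position 196 − 78 + 1 = 119.
The forward primer is identical to the top strand there: TACCAATCTGG.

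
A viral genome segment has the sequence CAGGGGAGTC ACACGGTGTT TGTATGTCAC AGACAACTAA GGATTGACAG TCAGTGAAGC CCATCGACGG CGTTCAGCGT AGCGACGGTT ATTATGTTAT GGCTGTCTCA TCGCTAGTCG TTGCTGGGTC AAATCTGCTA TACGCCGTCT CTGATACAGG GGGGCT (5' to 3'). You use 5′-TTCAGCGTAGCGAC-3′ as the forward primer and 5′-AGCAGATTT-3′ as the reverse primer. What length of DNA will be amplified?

67 bp

Forward primer TTCAGCGTAGCGAC is found on the top strand at positions 73–86.
Taking the reverse complement of AGCAGATTT gives AAATCTGCT, found at positions 131–139 on the template; the primer anneals here to the top strand with its 3' end pointing upstream.
Amplicon spans positions 73–139: 67 bp.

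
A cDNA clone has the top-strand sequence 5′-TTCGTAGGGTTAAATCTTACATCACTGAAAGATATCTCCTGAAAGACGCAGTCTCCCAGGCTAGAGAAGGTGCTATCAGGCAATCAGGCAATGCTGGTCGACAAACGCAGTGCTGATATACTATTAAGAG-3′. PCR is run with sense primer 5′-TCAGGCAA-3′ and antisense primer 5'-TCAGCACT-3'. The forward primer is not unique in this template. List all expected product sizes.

The forward primer TCAGGCAA matches the top strand at positions 76–83, 84–91.
The reverse primer's reverse complement is AGTGCTGA, matching at positions 109–116.
Each forward site pairs with the reverse site to give a product ending at position 116: sizes 41, 33 bp.

41 bp, 33 bp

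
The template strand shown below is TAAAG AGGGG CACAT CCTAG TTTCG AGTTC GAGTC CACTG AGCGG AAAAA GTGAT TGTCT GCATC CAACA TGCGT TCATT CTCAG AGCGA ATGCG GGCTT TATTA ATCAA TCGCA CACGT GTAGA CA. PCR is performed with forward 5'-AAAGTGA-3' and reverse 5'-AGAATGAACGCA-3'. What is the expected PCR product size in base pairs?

The forward primer matches the template at positions 48–54.
Taking the reverse complement of AGAATGAACGCA gives TGCGTTCATTCT, found at positions 71–82 on the template; the primer anneals here to the top strand with its 3' end pointing upstream.
The product runs from position 48 to position 82, so its length is 82 − 48 + 1 = 35 bp.

35 bp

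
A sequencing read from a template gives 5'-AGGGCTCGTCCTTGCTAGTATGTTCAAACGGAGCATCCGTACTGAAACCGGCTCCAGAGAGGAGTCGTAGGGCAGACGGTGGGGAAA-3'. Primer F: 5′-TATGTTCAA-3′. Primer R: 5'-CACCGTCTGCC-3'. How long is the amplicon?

63 bp

Scanning the template, TATGTTCAA occurs at positions 19–27; this primer anneals to the bottom strand there with its 3' end pointing downstream.
Taking the reverse complement of CACCGTCTGCC gives GGCAGACGGTG, found at positions 71–81 on the template; the primer anneals here to the top strand with its 3' end pointing upstream.
Product length = (reverse-primer end) − (forward-primer start) + 1 = 81 − 19 + 1 = 63 bp.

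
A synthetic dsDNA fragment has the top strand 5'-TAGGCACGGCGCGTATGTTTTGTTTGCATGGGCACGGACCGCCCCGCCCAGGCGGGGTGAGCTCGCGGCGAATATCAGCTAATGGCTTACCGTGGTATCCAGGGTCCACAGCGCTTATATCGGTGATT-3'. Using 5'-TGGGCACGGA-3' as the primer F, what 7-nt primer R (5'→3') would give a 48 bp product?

The forward primer binds at positions 29–38, so a 48 bp product ends at position 29 + 48 − 1 = 76.
The reverse primer anneals to the top strand over positions 70–76, i.e. to GAATATC.
Its sequence written 5'→3' is the reverse complement: GATATTC.

5'-GATATTC-3'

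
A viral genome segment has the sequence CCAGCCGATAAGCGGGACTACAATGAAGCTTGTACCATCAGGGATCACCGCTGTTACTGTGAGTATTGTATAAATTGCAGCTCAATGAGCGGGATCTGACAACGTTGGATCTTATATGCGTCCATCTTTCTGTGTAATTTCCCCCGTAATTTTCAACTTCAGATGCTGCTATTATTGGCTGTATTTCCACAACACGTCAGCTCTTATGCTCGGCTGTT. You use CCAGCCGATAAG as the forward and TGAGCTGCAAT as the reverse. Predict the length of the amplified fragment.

Forward primer CCAGCCGATAAG is found on the top strand at positions 1–12.
Taking the reverse complement of TGAGCTGCAAT gives ATTGCAGCTCA, found at positions 74–84 on the template; the primer anneals here to the top strand with its 3' end pointing upstream.
Amplicon spans positions 1–84: 84 bp.

84 bp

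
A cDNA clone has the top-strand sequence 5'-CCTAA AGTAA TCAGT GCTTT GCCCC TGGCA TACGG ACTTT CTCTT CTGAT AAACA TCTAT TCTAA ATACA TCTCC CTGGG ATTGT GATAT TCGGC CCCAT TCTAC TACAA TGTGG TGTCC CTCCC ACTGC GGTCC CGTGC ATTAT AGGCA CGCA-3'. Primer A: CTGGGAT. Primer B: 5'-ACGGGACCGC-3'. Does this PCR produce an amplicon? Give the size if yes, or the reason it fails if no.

Yes — a 63 bp product.

Primer A (CTGGGAT) matches the top strand at positions 76–82; it acts as a forward primer.
Primer B's reverse complement is GCGGTCCCGT, matching the top strand at positions 129–138; it acts as a reverse primer.
The 3' ends face each other across positions 76–138, giving a 63 bp product.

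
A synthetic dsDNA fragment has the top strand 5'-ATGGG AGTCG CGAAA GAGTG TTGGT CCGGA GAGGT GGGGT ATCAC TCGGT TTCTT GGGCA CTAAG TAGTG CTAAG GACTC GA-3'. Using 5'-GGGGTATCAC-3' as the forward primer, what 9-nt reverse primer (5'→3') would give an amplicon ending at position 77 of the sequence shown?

The forward primer binds at positions 36–45; the product's 3' end on the top strand is position 77.
The reverse primer anneals to the top strand over positions 69–77, i.e. to TGCTAAGGA.
Its sequence written 5'→3' is the reverse complement: TCCTTAGCA.

5'-TCCTTAGCA-3'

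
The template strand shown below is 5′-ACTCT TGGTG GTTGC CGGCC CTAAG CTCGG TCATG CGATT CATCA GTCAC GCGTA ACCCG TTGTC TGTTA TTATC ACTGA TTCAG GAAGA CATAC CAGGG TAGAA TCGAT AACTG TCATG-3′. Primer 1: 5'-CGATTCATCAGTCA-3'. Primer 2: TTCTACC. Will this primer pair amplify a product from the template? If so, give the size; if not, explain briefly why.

Primer 1 (CGATTCATCAGTCA) matches the top strand at positions 36–49; it acts as a forward primer.
Primer 2's reverse complement is GGTAGAA, matching the top strand at positions 99–105; it acts as a reverse primer.
The 3' ends face each other across positions 36–105, giving a 70 bp product.

Yes — a 70 bp product.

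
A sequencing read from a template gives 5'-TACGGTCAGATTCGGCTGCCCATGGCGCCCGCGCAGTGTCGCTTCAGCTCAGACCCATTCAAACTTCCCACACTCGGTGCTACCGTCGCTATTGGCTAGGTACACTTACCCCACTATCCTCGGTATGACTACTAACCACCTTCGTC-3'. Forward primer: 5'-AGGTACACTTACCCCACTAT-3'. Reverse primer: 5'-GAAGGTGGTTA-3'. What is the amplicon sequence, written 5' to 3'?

Scanning the template, AGGTACACTTACCCCACTAT occurs at positions 98–117; this primer anneals to the bottom strand there with its 3' end pointing downstream.
Taking the reverse complement of GAAGGTGGTTA gives TAACCACCTTC, found at positions 133–143 on the template; the primer anneals here to the top strand with its 3' end pointing upstream.
The product is the template from position 98 through 143 (46 bp).

5'-AGGTACACTTACCCCACTATCCTCGGTATGACTACTAACCACCTTC-3'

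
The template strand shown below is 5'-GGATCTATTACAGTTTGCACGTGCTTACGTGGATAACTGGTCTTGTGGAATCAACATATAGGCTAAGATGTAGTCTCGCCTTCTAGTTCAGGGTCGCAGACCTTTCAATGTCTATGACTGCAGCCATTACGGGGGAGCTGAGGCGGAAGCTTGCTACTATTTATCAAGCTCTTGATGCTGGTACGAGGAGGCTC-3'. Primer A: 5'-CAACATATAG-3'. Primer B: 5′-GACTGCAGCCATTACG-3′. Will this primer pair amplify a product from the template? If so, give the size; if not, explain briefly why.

Primer A (CAACATATAG) matches the top strand at positions 52–61 (3' end points downstream).
Primer B (GACTGCAGCCATTACG) also matches the top strand directly, at positions 116–131 — its reverse complement CGTAATGGCTGCAGTC is not present.
Both primers anneal to the bottom strand with 3' ends pointing the same way, so neither can prime synthesis back toward the other.

No product — both primers anneal to the same strand and extend in the same direction.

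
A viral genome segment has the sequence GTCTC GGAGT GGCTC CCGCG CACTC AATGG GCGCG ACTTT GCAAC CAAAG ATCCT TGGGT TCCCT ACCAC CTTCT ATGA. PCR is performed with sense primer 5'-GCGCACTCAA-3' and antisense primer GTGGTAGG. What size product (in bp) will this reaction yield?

53 bp

The forward primer matches the template at positions 18–27.
Taking the reverse complement of GTGGTAGG gives CCTACCAC, found at positions 63–70 on the template; the primer anneals here to the top strand with its 3' end pointing upstream.
Amplicon spans positions 18–70: 53 bp.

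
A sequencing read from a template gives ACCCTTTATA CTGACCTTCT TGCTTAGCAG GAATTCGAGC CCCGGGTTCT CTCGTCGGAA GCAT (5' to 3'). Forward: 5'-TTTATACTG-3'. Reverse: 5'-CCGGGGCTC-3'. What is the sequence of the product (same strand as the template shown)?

Forward primer TTTATACTG is found on the top strand at positions 5–13.
Taking the reverse complement of CCGGGGCTC gives GAGCCCCGG, found at positions 37–45 on the template; the primer anneals here to the top strand with its 3' end pointing upstream.
The product is the template from position 5 through 45 (41 bp).

5'-TTTATACTGACCTTCTTGCTTAGCAGGAATTCGAGCCCCGG-3'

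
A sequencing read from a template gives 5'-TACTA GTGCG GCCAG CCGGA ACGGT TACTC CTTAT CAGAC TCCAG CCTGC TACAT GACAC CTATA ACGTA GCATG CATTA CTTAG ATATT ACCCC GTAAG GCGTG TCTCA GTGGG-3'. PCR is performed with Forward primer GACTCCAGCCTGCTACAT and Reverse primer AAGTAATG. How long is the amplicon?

The forward primer matches the template at positions 38–55.
Reverse complement of the reverse primer: CATTACTT. This occurs on the top strand at positions 76–83.
Amplicon spans positions 38–83: 46 bp.

46 bp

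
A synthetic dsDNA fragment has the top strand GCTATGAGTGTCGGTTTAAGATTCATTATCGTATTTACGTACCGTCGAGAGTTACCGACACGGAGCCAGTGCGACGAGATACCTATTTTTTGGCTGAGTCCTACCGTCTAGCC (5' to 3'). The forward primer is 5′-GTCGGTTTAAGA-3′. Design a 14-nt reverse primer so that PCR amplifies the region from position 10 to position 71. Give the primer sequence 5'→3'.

The product's 3' end on the top strand is position 71.
The reverse primer anneals to the top strand over positions 58–71, i.e. to ACACGGAGCCAGTG.
Its sequence written 5'→3' is the reverse complement: CACTGGCTCCGTGT.

5'-CACTGGCTCCGTGT-3'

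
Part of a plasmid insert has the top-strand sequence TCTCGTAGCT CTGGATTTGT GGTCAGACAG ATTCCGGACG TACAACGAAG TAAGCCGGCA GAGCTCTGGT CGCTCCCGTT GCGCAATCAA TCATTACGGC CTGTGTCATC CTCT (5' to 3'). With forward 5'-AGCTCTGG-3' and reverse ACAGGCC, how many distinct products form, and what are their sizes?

Two products: 98 bp, 43 bp

The forward primer AGCTCTGG matches the top strand at positions 7–14, 62–69.
The reverse primer's reverse complement is GGCCTGT, matching at positions 98–104.
Each forward site pairs with the reverse site to give a product ending at position 104: sizes 98, 43 bp.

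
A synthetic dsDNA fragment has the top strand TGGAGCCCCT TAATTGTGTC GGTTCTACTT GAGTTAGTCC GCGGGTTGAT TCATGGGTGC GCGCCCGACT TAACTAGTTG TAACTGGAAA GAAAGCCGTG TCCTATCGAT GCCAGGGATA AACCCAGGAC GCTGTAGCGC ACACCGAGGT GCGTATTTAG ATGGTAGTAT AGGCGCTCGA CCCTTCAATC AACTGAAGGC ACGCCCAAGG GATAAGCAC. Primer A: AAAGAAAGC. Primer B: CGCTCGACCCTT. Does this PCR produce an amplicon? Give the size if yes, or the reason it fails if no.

No product — both primers anneal to the same strand and extend in the same direction.

Primer A (AAAGAAAGC) matches the top strand at positions 88–96 (3' end points downstream).
Primer B (CGCTCGACCCTT) also matches the top strand directly, at positions 174–185 — its reverse complement AAGGGTCGAGCG is not present.
Both primers anneal to the bottom strand with 3' ends pointing the same way, so neither can prime synthesis back toward the other.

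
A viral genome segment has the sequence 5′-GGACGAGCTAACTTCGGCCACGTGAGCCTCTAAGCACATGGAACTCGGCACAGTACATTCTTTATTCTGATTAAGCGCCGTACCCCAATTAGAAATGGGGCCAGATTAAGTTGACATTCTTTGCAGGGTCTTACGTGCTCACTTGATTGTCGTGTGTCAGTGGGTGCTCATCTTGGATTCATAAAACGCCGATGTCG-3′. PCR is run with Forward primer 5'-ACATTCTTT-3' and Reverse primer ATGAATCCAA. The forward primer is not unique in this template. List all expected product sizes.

128 bp, 69 bp

The forward primer ACATTCTTT matches the top strand at positions 55–63, 114–122.
The reverse primer's reverse complement is TTGGATTCAT, matching at positions 173–182.
Each forward site pairs with the reverse site to give a product ending at position 182: sizes 128, 69 bp.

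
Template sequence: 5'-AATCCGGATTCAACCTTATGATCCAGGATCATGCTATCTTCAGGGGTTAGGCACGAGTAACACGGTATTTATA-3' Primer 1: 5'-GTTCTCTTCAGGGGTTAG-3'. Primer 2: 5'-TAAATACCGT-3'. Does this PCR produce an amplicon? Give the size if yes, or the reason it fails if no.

No product — primer 1 has no binding site in the template.

Primer 1 (GTTCTCTTCAGGGGTTAG) does not match the top strand, and its reverse complement CTAACCCCTGAAGAGAAC does not match either.
With no annealing site for primer 1, no amplification occurs.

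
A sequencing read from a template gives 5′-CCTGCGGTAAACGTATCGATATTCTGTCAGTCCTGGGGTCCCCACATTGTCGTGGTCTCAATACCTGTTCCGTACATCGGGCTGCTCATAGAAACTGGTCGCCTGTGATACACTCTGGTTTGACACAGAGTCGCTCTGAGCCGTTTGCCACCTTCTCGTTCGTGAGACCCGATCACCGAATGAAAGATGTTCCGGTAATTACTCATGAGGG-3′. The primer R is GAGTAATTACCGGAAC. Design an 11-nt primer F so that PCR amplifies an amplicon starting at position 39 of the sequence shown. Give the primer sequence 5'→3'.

5'-TCCCCACATTG-3'

The reverse primer's reverse complement GTTCCGGTAATTACTC matches the template at positions 189–204; the product starts at position 39.
The forward primer is identical to the top strand over positions 39–49: TCCCCACATTG.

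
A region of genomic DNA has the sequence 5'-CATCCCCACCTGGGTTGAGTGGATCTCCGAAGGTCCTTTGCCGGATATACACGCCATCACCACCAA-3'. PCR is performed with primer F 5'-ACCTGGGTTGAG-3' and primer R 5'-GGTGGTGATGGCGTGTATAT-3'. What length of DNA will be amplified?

57 bp

Scanning the template, ACCTGGGTTGAG occurs at positions 8–19; this primer anneals to the bottom strand there with its 3' end pointing downstream.
Reverse complement of the reverse primer: ATATACACGCCATCACCACC. This occurs on the top strand at positions 45–64.
Product length = (reverse-primer end) − (forward-primer start) + 1 = 64 − 8 + 1 = 57 bp.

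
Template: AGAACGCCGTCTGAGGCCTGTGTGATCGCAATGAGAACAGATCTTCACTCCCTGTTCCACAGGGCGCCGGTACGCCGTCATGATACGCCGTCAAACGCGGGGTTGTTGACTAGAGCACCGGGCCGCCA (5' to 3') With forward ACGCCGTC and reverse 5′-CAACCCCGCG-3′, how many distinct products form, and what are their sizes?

Three products: 102 bp, 34 bp, 21 bp

The forward primer ACGCCGTC matches the top strand at positions 4–11, 72–79, 85–92.
The reverse primer's reverse complement is CGCGGGGTTG, matching at positions 96–105.
Each forward site pairs with the reverse site to give a product ending at position 105: sizes 102, 34, 21 bp.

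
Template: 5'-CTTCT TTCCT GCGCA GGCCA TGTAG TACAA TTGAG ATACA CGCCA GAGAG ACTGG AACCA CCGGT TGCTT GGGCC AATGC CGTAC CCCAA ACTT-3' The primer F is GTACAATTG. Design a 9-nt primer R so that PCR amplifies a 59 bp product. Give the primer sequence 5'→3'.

The forward primer binds at positions 25–33, so a 59 bp product ends at position 25 + 59 − 1 = 83.
The reverse primer anneals to the top strand over positions 75–83, i.e. to CAATGCCGT.
Its sequence written 5'→3' is the reverse complement: ACGGCATTG.

5'-ACGGCATTG-3'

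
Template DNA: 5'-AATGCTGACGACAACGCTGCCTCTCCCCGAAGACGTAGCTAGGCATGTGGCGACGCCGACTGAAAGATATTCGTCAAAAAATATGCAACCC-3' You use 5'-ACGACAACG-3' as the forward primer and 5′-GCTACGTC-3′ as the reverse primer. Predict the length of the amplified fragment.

Forward primer ACGACAACG is found on the top strand at positions 8–16.
The reverse primer's reverse complement is GACGTAGC, which matches the template at positions 32–39.
The product runs from position 8 to position 39, so its length is 39 − 8 + 1 = 32 bp.

32 bp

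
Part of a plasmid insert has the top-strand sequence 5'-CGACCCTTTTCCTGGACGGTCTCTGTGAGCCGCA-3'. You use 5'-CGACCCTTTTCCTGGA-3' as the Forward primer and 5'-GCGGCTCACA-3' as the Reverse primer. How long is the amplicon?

The forward primer matches the template at positions 1–16.
The reverse primer's reverse complement is TGTGAGCCGC, which matches the template at positions 24–33.
Amplicon spans positions 1–33: 33 bp.

33 bp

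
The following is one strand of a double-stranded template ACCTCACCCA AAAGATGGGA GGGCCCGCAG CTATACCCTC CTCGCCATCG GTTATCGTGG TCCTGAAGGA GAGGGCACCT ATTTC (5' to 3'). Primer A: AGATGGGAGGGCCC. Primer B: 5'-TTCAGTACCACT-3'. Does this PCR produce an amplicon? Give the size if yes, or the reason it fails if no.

No product — primer B has no binding site in the template.

Primer B (TTCAGTACCACT) does not match the top strand, and its reverse complement AGTGGTACTGAA does not match either.
With no annealing site for primer B, no amplification occurs.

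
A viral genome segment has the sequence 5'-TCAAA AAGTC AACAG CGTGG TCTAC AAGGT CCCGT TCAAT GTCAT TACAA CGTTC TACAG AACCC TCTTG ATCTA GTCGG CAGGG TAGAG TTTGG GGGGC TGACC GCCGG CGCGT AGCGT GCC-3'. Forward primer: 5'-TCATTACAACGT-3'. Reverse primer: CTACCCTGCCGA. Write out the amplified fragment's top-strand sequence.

5'-TCATTACAACGTTCTACAGAACCCTCTTGATCTAGTCGGCAGGGTAG-3'

The forward primer matches the template at positions 42–53.
Reverse complement of the reverse primer: TCGGCAGGGTAG. This occurs on the top strand at positions 77–88.
The product is the template from position 42 through 88 (47 bp).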